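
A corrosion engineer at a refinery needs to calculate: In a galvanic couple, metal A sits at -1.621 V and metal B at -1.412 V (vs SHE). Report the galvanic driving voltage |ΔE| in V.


Driving voltage is the absolute potential difference.
|ΔE| = |-1.621 − (-1.412)| = 0.209 V

0.209 V


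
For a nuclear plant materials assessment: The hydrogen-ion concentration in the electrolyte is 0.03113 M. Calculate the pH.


pH = −log10[H+]
pH = −log10(0.03113) = 1.51

1.51


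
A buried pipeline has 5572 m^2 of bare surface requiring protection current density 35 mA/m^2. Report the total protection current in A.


I = area * current density, then convert mA → A (÷1000)
I = 5572 * 35 / 1000 = 195.02 A

195.02 A


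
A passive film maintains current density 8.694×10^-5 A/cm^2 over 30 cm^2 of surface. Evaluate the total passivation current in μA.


I = i_pass * A, then convert A → μA (×10^6)
I = 8.694×10^-5 * 30 * 10^6 = 2608.2 μA

2608.2 μA


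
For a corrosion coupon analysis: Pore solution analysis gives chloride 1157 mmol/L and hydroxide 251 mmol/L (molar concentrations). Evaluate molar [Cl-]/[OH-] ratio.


Threshold parameter = [Cl-] / [OH-] (molar basis; both in mmol/L, so units cancel)
Ratio = 1157 / 251 = 4.61

4.61


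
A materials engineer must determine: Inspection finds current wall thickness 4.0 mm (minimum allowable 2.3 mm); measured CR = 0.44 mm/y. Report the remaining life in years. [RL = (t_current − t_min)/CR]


Apply the remaining-life relation: RL = (t_current − t_min) / CR
RL = (4.0 − 2.3) / 0.44 = 1.7 / 0.44 = 3.9 years

3.9 years


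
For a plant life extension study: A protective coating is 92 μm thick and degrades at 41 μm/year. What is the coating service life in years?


Service life = thickness / degradation rate
Life = 92 / 41 = 2.2 years

2.2 years


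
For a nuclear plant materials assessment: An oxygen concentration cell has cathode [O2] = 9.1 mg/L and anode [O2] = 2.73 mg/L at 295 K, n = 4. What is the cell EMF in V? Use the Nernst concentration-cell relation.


Apply the Nernst concentration-cell relation: E = (RT/nF)*ln(C_cathode/C_anode)
RT/nF = 8.314*295/(4*96485) = 0.00635495 V
ln(9.1/2.73) = 1.20397
E = 0.00635495 * 1.20397 = 0.00765 V

0.00765 V


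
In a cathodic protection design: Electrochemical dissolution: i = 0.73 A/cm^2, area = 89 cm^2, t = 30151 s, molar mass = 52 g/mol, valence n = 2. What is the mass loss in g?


Apply Faraday's law: m = i*A*t*M / (n*F)
Total charge passed Q = i*A*t = 0.73*89*30151 = 1958910.47 C
m = Q*M/(n*F) = 1958910.47*52/(2*96485) = 527.871 g

527.871 g


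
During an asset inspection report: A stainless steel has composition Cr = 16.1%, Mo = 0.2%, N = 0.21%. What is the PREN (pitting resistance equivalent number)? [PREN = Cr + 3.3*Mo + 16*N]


Apply the PREN formula: PREN = Cr + 3.3*Mo + 16*N
PREN = 16.1 + 3.3*0.2 + 16*0.21
PREN = 16.1 + 0.66 + 3.36 = 20.12

20.12


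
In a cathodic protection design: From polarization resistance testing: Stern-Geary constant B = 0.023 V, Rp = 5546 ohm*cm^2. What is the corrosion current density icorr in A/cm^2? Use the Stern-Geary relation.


Apply the Stern-Geary relation: icorr = B / Rp
icorr = 0.023 / 5546 = 4.147×10^-6 A/cm^2

4.147×10^-6 A/cm^2


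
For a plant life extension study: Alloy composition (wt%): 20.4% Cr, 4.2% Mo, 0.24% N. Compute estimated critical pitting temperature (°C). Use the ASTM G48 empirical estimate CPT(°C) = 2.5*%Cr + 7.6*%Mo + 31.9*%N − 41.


Apply the ASTM G48 empirical CPT estimate: CPT(°C) = 2.5*%Cr + 7.6*%Mo + 31.9*%N − 41
2.5*20.4 = 51; 7.6*4.2 = 31.92; 31.9*0.24 = 7.656
CPT = 51 + 31.92 + 7.656 − 41 = 49.576 °C
Rounded to 0.1 °C: CPT ≈ 49.6 °C

49.6 °C


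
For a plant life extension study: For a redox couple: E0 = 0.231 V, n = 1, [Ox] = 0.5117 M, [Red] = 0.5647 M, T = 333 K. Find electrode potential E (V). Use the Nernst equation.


Apply the Nernst equation: E = E0 + (RT/nF)*ln([Ox]/[Red])
Step 1: RT/nF = 8.314*333/(1*96485) = 0.02869422 V
Step 2: [Ox]/[Red] = 0.5117/0.5647 = 0.906145
Step 3: ln(0.906145) = -0.098556
Step 4: correction = 0.02869422 * -0.098556 = -0.003 V
E = 0.231 + -0.003 = 0.228 V

0.228 V


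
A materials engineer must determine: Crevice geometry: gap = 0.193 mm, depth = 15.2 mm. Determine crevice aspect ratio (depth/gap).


Aspect ratio = depth / gap
Ratio = 15.2 / 0.193 = 78.8

78.8


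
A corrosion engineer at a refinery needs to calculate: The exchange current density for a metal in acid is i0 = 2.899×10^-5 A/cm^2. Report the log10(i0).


i0 = 2.899×10^-5 A/cm^2
log10(i0) = -4.538

-4.538


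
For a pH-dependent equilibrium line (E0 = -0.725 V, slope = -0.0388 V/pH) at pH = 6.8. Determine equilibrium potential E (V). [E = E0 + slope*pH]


Apply the Pourbaix line equation: E = E0 + slope*pH
E = -0.725 + (-0.0388)*6.8 = -0.725 + (-0.26384) = -0.98884 V
Rounded to 4 decimal places: E = -0.9888 V

-0.9888 V


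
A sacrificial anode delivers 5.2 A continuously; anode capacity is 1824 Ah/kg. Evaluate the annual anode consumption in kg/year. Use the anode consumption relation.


Annual consumption = current * hours per year / capacity
Rate = 5.2 * 8760 / 1824 = 25.0 kg/year

25.0 kg/year


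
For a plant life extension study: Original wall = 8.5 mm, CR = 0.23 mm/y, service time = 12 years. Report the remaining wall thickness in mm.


Remaining wall = original − CR × time
t = 8.5 − 0.23*12 = 8.5 − 2.76 = 5.74 mm

5.74 mm


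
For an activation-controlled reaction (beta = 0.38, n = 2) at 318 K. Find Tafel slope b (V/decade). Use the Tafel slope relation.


Apply the Tafel slope relation: b = 2.303*R*T/(beta*n*F)
Numerator: 2.303 * 8.314 * 318 = 6088.79
Denominator: 0.38 * 2 * 96485 = 73328.6
b = 6088.79 / 73328.6 = 0.083 V/decade

0.083 V/decade


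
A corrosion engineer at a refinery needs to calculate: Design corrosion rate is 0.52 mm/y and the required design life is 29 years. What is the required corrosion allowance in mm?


Corrosion allowance = CR × design life
CA = 0.52 * 29 = 15.08 mm

15.08 mm


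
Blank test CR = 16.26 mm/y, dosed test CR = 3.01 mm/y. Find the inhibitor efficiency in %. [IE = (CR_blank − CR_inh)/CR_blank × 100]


Apply the inhibitor-efficiency definition: IE = (CR_blank − CR_inh)/CR_blank × 100
IE = (16.26 − 3.01) / 16.26 × 100
IE = 13.25 / 16.26 × 100 = 81.5 %

81.5 %


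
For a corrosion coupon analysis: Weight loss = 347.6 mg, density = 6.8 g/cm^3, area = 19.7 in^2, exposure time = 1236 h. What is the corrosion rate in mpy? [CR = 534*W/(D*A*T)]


Apply the mpy weight-loss relation: CR = 534 * W / (D * A * T)
Numerator: 534 * 347.6 = 185618.4
Denominator: 6.8 * 19.7 * 1236 = 165574.56
CR = 185618.4 / 165574.56 = 1.121 mpy

1.121 mpy


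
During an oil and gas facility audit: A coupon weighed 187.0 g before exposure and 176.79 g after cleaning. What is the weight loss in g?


Weight loss = initial − final
WL = 187.0 − 176.79 = 10.21 g

10.21 g


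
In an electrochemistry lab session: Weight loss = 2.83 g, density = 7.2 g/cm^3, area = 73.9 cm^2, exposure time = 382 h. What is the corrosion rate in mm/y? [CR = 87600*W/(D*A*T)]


Apply the mm/y weight-loss relation: CR = 87600 * W / (D * A * T)
Numerator: 87600 * 2.83 = 247908.0
Denominator: 7.2 * 73.9 * 382 = 203254.56
CR = 247908.0 / 203254.56 = 1.21969 mm/y

1.21969 mm/y


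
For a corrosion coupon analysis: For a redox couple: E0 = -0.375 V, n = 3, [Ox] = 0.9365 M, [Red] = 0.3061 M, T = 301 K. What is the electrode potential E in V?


Apply the Nernst equation: E = E0 + (RT/nF)*ln([Ox]/[Red])
Step 1: RT/nF = 8.314*301/(3*96485) = 0.00864561 V
Step 2: [Ox]/[Red] = 0.9365/0.3061 = 3.059458
Step 3: ln(3.059458) = 1.118238
Step 4: correction = 0.00864561 * 1.118238 = 0.01 V
E = -0.375 + 0.01 = -0.365 V

-0.365 V


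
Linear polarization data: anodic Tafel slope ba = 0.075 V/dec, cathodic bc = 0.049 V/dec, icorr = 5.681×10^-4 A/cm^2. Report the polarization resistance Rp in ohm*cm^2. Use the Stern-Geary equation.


Apply the Stern-Geary equation: Rp = ba*bc / (2.303*icorr*(ba+bc))
ba*bc = 0.075*0.049 = 0.003675
ba+bc = 0.124; 2.303*icorr*(ba+bc) = 2.303*5.681×10^-4*0.124 = 1.6223345×10^-4
Rp = 0.003675 / 1.6223345×10^-4 = 22.65 ohm*cm^2

22.65 ohm*cm^2


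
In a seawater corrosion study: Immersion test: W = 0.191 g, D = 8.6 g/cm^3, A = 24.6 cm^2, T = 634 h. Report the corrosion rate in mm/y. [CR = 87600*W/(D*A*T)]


Apply the mm/y weight-loss relation: CR = 87600 * W / (D * A * T)
Numerator: 87600 * 0.191 = 16731.6
Denominator: 8.6 * 24.6 * 634 = 134129.04
CR = 16731.6 / 134129.04 = 0.12474 mm/y

0.12474 mm/y


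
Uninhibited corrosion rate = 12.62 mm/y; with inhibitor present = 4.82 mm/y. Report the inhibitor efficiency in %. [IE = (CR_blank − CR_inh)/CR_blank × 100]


Apply the inhibitor-efficiency definition: IE = (CR_blank − CR_inh)/CR_blank × 100
IE = (12.62 − 4.82) / 12.62 × 100
IE = 7.8 / 12.62 × 100 = 61.8 %

61.8 %


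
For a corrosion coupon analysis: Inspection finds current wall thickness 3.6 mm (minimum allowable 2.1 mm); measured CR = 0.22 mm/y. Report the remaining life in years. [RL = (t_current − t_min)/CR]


Apply the remaining-life relation: RL = (t_current − t_min) / CR
RL = (3.6 − 2.1) / 0.22 = 1.5 / 0.22 = 6.8 years

6.8 years


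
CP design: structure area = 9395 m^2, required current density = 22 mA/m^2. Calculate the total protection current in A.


I = area * current density, then convert mA → A (÷1000)
I = 9395 * 22 / 1000 = 206.69 A

206.69 A


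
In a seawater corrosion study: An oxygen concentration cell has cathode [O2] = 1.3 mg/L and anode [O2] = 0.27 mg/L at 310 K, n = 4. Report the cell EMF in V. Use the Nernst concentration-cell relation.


Apply the Nernst concentration-cell relation: E = (RT/nF)*ln(C_cathode/C_anode)
RT/nF = 8.314*310/(4*96485) = 0.00667808 V
ln(1.3/0.27) = 1.5717
E = 0.00667808 * 1.5717 = 0.0105 V

0.0105 V


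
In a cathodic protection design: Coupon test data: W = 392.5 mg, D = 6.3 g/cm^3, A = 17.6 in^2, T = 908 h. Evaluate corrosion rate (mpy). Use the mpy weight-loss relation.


Apply the mpy weight-loss relation: CR = 534 * W / (D * A * T)
Numerator: 534 * 392.5 = 209595.0
Denominator: 6.3 * 17.6 * 908 = 100679.04
CR = 209595.0 / 100679.04 = 2.0818 mpy

2.0818 mpy


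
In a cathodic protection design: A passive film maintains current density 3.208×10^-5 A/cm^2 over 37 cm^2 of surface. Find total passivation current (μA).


I = i_pass * A, then convert A → μA (×10^6)
I = 3.208×10^-5 * 37 * 10^6 = 1186.96 μA

1186.96 μA


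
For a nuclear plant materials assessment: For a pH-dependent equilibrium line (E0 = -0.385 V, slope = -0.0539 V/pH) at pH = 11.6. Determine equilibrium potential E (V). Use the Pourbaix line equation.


Apply the Pourbaix line equation: E = E0 + slope*pH
E = -0.385 + (-0.0539)*11.6 = -0.385 + (-0.62524) = -1.01024 V
Rounded to 3 decimal places: E = -1.010 V

-1.010 V


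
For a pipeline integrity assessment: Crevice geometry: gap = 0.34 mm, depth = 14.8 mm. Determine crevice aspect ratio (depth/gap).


Aspect ratio = depth / gap
Ratio = 14.8 / 0.34 = 43.5

43.5


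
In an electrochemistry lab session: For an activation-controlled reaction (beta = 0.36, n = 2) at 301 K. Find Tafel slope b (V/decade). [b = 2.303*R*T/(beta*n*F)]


Apply the Tafel slope relation: b = 2.303*R*T/(beta*n*F)
Numerator: 2.303 * 8.314 * 301 = 5763.29
Denominator: 0.36 * 2 * 96485 = 69469.2
b = 5763.29 / 69469.2 = 0.083 V/decade

0.083 V/decade


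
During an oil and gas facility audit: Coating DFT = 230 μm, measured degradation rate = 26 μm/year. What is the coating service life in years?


Service life = thickness / degradation rate
Life = 230 / 26 = 8.8 years

8.8 years


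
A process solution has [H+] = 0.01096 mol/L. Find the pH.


pH = −log10[H+]
pH = −log10(0.01096) = 1.96

1.96


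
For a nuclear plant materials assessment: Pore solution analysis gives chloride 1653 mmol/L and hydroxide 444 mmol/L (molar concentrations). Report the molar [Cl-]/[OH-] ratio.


Threshold parameter = [Cl-] / [OH-] (molar basis; both in mmol/L, so units cancel)
Ratio = 1653 / 444 = 3.72

3.72


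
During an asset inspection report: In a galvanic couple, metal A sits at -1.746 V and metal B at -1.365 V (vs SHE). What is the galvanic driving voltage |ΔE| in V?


Driving voltage is the absolute potential difference.
|ΔE| = |-1.746 − (-1.365)| = 0.381 V

0.381 V


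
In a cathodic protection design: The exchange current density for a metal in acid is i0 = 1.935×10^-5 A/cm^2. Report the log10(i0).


i0 = 1.935×10^-5 A/cm^2
log10(i0) = -4.713

-4.713


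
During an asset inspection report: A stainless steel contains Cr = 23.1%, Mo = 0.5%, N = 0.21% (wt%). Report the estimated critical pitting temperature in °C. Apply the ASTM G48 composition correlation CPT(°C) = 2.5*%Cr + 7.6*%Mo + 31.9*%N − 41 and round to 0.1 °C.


Apply the ASTM G48 empirical CPT estimate: CPT(°C) = 2.5*%Cr + 7.6*%Mo + 31.9*%N − 41
2.5*23.1 = 57.75; 7.6*0.5 = 3.8; 31.9*0.21 = 6.699
CPT = 57.75 + 3.8 + 6.699 − 41 = 27.249 °C
Rounded to 0.1 °C: CPT ≈ 27.2 °C

27.2 °C


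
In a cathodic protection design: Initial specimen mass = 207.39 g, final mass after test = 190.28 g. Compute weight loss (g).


Weight loss = initial − final
WL = 207.39 − 190.28 = 17.11 g

17.11 g


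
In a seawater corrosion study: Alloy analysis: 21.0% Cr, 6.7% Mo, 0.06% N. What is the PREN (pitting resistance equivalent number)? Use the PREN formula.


Apply the PREN formula: PREN = Cr + 3.3*Mo + 16*N
PREN = 21.0 + 3.3*6.7 + 16*0.06
PREN = 21.0 + 22.11 + 0.96 = 44.07

44.07


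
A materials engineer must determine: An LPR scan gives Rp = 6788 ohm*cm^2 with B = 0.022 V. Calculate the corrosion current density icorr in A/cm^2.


Apply the Stern-Geary relation: icorr = B / Rp
icorr = 0.022 / 6788 = 3.241×10^-6 A/cm^2

3.241×10^-6 A/cm^2


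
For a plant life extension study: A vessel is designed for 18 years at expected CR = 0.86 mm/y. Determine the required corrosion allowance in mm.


Corrosion allowance = CR × design life
CA = 0.86 * 18 = 15.48 mm

15.48 mm


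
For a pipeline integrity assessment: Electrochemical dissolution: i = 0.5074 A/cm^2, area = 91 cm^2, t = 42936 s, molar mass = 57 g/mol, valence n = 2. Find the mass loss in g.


Apply Faraday's law: m = i*A*t*M / (n*F)
Total charge passed Q = i*A*t = 0.5074*91*42936 = 1982501.1024 C
m = Q*M/(n*F) = 1982501.1024*57/(2*96485) = 585.597 g

585.597 g


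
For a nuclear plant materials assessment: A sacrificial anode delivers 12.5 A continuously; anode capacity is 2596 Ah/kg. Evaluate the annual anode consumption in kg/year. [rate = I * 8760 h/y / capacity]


Annual consumption = current * hours per year / capacity
Rate = 12.5 * 8760 / 2596 = 42.2 kg/year

42.2 kg/year


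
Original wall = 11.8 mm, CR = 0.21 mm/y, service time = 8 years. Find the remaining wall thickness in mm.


Remaining wall = original − CR × time
t = 11.8 − 0.21*8 = 11.8 − 1.68 = 10.12 mm

10.12 mm


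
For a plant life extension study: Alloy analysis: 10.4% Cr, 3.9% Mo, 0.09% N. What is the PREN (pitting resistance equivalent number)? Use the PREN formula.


Apply the PREN formula: PREN = Cr + 3.3*Mo + 16*N
PREN = 10.4 + 3.3*3.9 + 16*0.09
PREN = 10.4 + 12.87 + 1.44 = 24.71

24.71


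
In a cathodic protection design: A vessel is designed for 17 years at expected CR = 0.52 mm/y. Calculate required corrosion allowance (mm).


Corrosion allowance = CR × design life
CA = 0.52 * 17 = 8.84 mm

8.84 mm


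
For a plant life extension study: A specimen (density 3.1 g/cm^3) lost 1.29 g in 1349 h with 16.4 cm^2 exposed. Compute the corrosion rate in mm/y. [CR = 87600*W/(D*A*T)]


Apply the mm/y weight-loss relation: CR = 87600 * W / (D * A * T)
Numerator: 87600 * 1.29 = 113004.0
Denominator: 3.1 * 16.4 * 1349 = 68583.16
CR = 113004.0 / 68583.16 = 1.64769 mm/y

1.64769 mm/y


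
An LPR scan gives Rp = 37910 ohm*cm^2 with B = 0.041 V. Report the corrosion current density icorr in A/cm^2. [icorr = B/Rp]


Apply the Stern-Geary relation: icorr = B / Rp
icorr = 0.041 / 37910 = 1.082×10^-6 A/cm^2

1.082×10^-6 A/cm^2


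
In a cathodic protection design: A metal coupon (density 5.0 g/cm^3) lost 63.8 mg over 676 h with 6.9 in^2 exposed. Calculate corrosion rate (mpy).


Apply the mpy weight-loss relation: CR = 534 * W / (D * A * T)
Numerator: 534 * 63.8 = 34069.2
Denominator: 5.0 * 6.9 * 676 = 23322.0
CR = 34069.2 / 23322.0 = 1.4608 mpy

1.4608 mpy


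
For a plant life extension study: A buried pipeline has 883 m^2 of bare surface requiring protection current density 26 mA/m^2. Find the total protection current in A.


I = area * current density, then convert mA → A (÷1000)
I = 883 * 26 / 1000 = 22.96 A

22.96 A


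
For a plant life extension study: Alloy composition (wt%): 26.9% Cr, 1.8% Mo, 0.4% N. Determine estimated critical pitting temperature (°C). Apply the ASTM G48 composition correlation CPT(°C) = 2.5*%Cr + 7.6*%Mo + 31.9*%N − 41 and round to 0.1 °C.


Apply the ASTM G48 empirical CPT estimate: CPT(°C) = 2.5*%Cr + 7.6*%Mo + 31.9*%N − 41
2.5*26.9 = 67.25; 7.6*1.8 = 13.68; 31.9*0.4 = 12.76
CPT = 67.25 + 13.68 + 12.76 − 41 = 52.69 °C
Rounded to 0.1 °C: CPT ≈ 52.7 °C

52.7 °C


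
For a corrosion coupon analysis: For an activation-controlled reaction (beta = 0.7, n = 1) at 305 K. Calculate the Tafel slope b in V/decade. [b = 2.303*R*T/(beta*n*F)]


Apply the Tafel slope relation: b = 2.303*R*T/(beta*n*F)
Numerator: 2.303 * 8.314 * 305 = 5839.88
Denominator: 0.7 * 1 * 96485 = 67539.5
b = 5839.88 / 67539.5 = 0.086 V/decade

0.086 V/decade


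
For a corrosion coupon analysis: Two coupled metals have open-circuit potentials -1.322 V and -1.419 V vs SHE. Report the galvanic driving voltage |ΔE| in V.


Driving voltage is the absolute potential difference.
|ΔE| = |-1.322 − (-1.419)| = 0.097 V

0.097 V


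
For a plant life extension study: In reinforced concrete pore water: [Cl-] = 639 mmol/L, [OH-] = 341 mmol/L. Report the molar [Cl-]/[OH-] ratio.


Threshold parameter = [Cl-] / [OH-] (molar basis; both in mmol/L, so units cancel)
Ratio = 639 / 341 = 1.87

1.87


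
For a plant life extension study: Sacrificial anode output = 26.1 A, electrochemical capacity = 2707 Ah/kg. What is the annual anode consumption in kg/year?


Annual consumption = current * hours per year / capacity
Rate = 26.1 * 8760 / 2707 = 84.5 kg/year

84.5 kg/year


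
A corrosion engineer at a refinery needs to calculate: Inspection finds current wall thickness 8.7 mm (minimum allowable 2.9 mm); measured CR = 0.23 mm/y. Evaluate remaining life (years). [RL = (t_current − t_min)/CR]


Apply the remaining-life relation: RL = (t_current − t_min) / CR
RL = (8.7 − 2.9) / 0.23 = 5.8 / 0.23 = 25.2 years

25.2 years


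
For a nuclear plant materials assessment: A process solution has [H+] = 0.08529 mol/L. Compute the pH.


pH = −log10[H+]
pH = −log10(0.08529) = 1.07

1.07


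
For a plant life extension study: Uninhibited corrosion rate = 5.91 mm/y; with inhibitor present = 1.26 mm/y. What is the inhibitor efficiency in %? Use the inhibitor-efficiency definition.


Apply the inhibitor-efficiency definition: IE = (CR_blank − CR_inh)/CR_blank × 100
IE = (5.91 − 1.26) / 5.91 × 100
IE = 4.65 / 5.91 × 100 = 78.7 %

78.7 %


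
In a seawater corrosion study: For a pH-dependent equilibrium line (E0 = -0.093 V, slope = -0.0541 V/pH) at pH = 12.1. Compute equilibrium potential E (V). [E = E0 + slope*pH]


Apply the Pourbaix line equation: E = E0 + slope*pH
E = -0.093 + (-0.0541)*12.1 = -0.093 + (-0.65461) = -0.74761 V
Rounded to 3 decimal places: E = -0.748 V

-0.748 V


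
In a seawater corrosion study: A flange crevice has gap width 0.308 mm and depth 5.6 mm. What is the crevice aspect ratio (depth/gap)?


Aspect ratio = depth / gap
Ratio = 5.6 / 0.308 = 18.2

18.2


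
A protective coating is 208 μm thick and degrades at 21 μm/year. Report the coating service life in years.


Service life = thickness / degradation rate
Life = 208 / 21 = 9.9 years

9.9 years


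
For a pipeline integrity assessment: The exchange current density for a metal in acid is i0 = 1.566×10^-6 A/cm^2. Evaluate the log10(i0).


i0 = 1.566×10^-6 A/cm^2
log10(i0) = -5.805

-5.805


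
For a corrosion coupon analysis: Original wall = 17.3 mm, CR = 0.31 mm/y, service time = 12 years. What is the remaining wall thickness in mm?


Remaining wall = original − CR × time
t = 17.3 − 0.31*12 = 17.3 − 3.72 = 13.58 mm

13.58 mm


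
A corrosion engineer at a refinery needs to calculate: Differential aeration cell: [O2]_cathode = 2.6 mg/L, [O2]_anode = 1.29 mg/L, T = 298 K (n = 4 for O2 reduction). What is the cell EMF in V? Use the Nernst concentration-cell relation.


Apply the Nernst concentration-cell relation: E = (RT/nF)*ln(C_cathode/C_anode)
RT/nF = 8.314*298/(4*96485) = 0.00641958 V
ln(2.6/1.29) = 0.70087
E = 0.00641958 * 0.70087 = 0.0045 V

0.0045 V


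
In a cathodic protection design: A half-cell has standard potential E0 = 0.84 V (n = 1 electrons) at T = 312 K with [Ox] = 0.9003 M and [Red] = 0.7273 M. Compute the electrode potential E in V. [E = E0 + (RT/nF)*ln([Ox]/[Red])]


Apply the Nernst equation: E = E0 + (RT/nF)*ln([Ox]/[Red])
Step 1: RT/nF = 8.314*312/(1*96485) = 0.02688468 V
Step 2: [Ox]/[Red] = 0.9003/0.7273 = 1.237866
Step 3: ln(1.237866) = 0.213389
Step 4: correction = 0.02688468 * 0.213389 = 0.0057 V
E = 0.84 + 0.0057 = 0.8457 V

0.8457 V


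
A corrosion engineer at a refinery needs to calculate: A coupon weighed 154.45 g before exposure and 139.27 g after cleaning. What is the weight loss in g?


Weight loss = initial − final
WL = 154.45 − 139.27 = 15.18 g

15.18 g


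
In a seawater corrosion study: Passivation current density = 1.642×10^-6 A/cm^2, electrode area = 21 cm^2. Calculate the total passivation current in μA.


I = i_pass * A, then convert A → μA (×10^6)
I = 1.642×10^-6 * 21 * 10^6 = 34.48 μA

34.48 μA


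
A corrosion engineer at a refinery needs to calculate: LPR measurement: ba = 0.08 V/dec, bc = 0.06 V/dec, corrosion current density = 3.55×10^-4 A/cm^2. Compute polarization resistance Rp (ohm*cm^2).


Apply the Stern-Geary equation: Rp = ba*bc / (2.303*icorr*(ba+bc))
ba*bc = 0.08*0.06 = 0.0048
ba+bc = 0.14; 2.303*icorr*(ba+bc) = 2.303*3.55×10^-4*0.14 = 1.144591×10^-4
Rp = 0.0048 / 1.144591×10^-4 = 41.94 ohm*cm^2

41.94 ohm*cm^2


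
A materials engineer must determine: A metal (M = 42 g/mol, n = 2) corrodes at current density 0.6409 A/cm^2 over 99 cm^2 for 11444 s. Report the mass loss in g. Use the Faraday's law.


Apply Faraday's law: m = i*A*t*M / (n*F)
Total charge passed Q = i*A*t = 0.6409*99*11444 = 726111.5004 C
m = Q*M/(n*F) = 726111.5004*42/(2*96485) = 158.038 g

158.038 g


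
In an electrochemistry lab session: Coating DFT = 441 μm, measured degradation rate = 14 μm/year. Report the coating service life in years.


Service life = thickness / degradation rate
Life = 441 / 14 = 31.5 years

31.5 years


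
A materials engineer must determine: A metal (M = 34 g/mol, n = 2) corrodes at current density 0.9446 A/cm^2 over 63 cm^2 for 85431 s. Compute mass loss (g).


Apply Faraday's law: m = i*A*t*M / (n*F)
Total charge passed Q = i*A*t = 0.9446*63*85431 = 5083981.7238 C
m = Q*M/(n*F) = 5083981.7238*34/(2*96485) = 895.763 g

895.763 g


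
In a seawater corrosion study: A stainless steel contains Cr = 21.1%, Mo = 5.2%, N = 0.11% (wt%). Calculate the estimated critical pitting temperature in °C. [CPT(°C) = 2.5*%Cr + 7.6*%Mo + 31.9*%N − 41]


Apply the ASTM G48 empirical CPT estimate: CPT(°C) = 2.5*%Cr + 7.6*%Mo + 31.9*%N − 41
2.5*21.1 = 52.75; 7.6*5.2 = 39.52; 31.9*0.11 = 3.509
CPT = 52.75 + 39.52 + 3.509 − 41 = 54.779 °C
Rounded to 0.1 °C: CPT ≈ 54.8 °C

54.8 °C


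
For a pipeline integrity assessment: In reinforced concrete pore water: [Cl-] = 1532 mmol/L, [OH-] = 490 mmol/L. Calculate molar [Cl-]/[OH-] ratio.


Threshold parameter = [Cl-] / [OH-] (molar basis; both in mmol/L, so units cancel)
Ratio = 1532 / 490 = 3.13

3.13


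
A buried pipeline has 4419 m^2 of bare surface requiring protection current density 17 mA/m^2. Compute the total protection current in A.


I = area * current density, then convert mA → A (÷1000)
I = 4419 * 17 / 1000 = 75.12 A

75.12 A


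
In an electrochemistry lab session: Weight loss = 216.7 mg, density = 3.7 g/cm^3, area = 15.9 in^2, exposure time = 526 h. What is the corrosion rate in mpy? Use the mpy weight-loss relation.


Apply the mpy weight-loss relation: CR = 534 * W / (D * A * T)
Numerator: 534 * 216.7 = 115717.8
Denominator: 3.7 * 15.9 * 526 = 30944.58
CR = 115717.8 / 30944.58 = 3.7395 mpy

3.7395 mpy


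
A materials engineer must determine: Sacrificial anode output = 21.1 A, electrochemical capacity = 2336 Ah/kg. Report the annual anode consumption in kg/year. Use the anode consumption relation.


Annual consumption = current * hours per year / capacity
Rate = 21.1 * 8760 / 2336 = 79.1 kg/year

79.1 kg/year


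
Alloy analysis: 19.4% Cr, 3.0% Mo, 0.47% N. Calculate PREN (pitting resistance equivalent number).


Apply the PREN formula: PREN = Cr + 3.3*Mo + 16*N
PREN = 19.4 + 3.3*3.0 + 16*0.47
PREN = 19.4 + 9.9 + 7.52 = 36.82

36.82


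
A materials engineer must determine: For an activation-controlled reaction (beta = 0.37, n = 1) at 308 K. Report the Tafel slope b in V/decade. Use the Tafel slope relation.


Apply the Tafel slope relation: b = 2.303*R*T/(beta*n*F)
Numerator: 2.303 * 8.314 * 308 = 5897.32
Denominator: 0.37 * 1 * 96485 = 35699.45
b = 5897.32 / 35699.45 = 0.165 V/decade

0.165 V/decade


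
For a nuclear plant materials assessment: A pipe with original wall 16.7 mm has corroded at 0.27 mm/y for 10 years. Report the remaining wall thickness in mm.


Remaining wall = original − CR × time
t = 16.7 − 0.27*10 = 16.7 − 2.7 = 14.0 mm

14.0 mm


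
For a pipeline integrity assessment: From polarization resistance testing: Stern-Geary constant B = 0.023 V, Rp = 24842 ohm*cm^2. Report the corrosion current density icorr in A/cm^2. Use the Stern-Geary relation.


Apply the Stern-Geary relation: icorr = B / Rp
icorr = 0.023 / 24842 = 9.259×10^-7 A/cm^2

9.259×10^-7 A/cm^2


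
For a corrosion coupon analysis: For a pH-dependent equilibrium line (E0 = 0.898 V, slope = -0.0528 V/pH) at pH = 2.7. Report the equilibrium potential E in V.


Apply the Pourbaix line equation: E = E0 + slope*pH
E = 0.898 + (-0.0528)*2.7 = 0.898 + (-0.14256) = 0.75544 V
Rounded to 4 decimal places: E = 0.7554 V

0.7554 V


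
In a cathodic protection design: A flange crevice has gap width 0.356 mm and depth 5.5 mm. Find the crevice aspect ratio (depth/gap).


Aspect ratio = depth / gap
Ratio = 5.5 / 0.356 = 15.4

15.4


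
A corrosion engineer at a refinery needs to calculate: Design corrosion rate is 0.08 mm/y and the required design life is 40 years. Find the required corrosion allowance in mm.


Corrosion allowance = CR × design life
CA = 0.08 * 40 = 3.2 mm

3.2 mm


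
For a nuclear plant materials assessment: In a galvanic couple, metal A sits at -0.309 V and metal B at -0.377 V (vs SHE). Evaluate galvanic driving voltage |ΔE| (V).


Driving voltage is the absolute potential difference.
|ΔE| = |-0.309 − (-0.377)| = 0.068 V

0.068 V


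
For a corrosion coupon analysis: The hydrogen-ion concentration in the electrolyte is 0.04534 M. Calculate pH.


pH = −log10[H+]
pH = −log10(0.04534) = 1.34

1.34


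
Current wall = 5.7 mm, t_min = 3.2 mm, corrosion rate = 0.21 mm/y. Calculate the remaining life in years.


Apply the remaining-life relation: RL = (t_current − t_min) / CR
RL = (5.7 − 3.2) / 0.21 = 2.5 / 0.21 = 11.9 years

11.9 years


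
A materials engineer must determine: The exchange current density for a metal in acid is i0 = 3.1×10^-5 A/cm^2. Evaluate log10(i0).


i0 = 3.1×10^-5 A/cm^2
log10(i0) = -4.509

-4.509


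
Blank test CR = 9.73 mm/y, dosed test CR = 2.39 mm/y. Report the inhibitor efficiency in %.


Apply the inhibitor-efficiency definition: IE = (CR_blank − CR_inh)/CR_blank × 100
IE = (9.73 − 2.39) / 9.73 × 100
IE = 7.34 / 9.73 × 100 = 75.4 %

75.4 %


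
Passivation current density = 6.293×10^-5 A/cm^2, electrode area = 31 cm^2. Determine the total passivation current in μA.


I = i_pass * A, then convert A → μA (×10^6)
I = 6.293×10^-5 * 31 * 10^6 = 1950.83 μA

1950.83 μA


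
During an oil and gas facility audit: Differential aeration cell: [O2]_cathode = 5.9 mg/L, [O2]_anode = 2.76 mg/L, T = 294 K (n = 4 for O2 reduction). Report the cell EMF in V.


Apply the Nernst concentration-cell relation: E = (RT/nF)*ln(C_cathode/C_anode)
RT/nF = 8.314*294/(4*96485) = 0.00633341 V
ln(5.9/2.76) = 0.75972
E = 0.00633341 * 0.75972 = 0.00481 V

0.00481 V


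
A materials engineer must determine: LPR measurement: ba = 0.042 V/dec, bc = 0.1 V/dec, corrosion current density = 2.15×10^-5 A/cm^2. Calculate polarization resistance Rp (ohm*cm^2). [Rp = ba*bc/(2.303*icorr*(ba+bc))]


Apply the Stern-Geary equation: Rp = ba*bc / (2.303*icorr*(ba+bc))
ba*bc = 0.042*0.1 = 0.0042
ba+bc = 0.142; 2.303*icorr*(ba+bc) = 2.303*2.15×10^-5*0.142 = 7.031059×10^-6
Rp = 0.0042 / 7.031059×10^-6 = 597.3 ohm*cm^2

597.3 ohm*cm^2


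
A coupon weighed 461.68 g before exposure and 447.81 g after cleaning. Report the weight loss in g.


Weight loss = initial − final
WL = 461.68 − 447.81 = 13.87 g

13.87 g


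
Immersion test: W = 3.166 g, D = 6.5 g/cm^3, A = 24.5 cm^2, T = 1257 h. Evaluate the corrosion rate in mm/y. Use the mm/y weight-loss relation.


Apply the mm/y weight-loss relation: CR = 87600 * W / (D * A * T)
Numerator: 87600 * 3.166 = 277341.6
Denominator: 6.5 * 24.5 * 1257 = 200177.25
CR = 277341.6 / 200177.25 = 1.3855 mm/y

1.3855 mm/y


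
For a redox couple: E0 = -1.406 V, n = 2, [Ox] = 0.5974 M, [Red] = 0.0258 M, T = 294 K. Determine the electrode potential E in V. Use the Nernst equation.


Apply the Nernst equation: E = E0 + (RT/nF)*ln([Ox]/[Red])
Step 1: RT/nF = 8.314*294/(2*96485) = 0.01266682 V
Step 2: [Ox]/[Red] = 0.5974/0.0258 = 23.155039
Step 3: ln(23.155039) = 3.142212
Step 4: correction = 0.01266682 * 3.142212 = 0.04 V
E = -1.406 + 0.04 = -1.366 V

-1.366 V


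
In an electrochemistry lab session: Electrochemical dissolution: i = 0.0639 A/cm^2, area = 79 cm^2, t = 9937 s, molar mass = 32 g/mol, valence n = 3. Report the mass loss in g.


Apply Faraday's law: m = i*A*t*M / (n*F)
Total charge passed Q = i*A*t = 0.0639*79*9937 = 50162.9697 C
m = Q*M/(n*F) = 50162.9697*32/(3*96485) = 5.54565 g

5.54565 g


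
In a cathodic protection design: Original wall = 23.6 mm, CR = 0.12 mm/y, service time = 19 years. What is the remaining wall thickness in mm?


Remaining wall = original − CR × time
t = 23.6 − 0.12*19 = 23.6 − 2.28 = 21.32 mm

21.32 mm


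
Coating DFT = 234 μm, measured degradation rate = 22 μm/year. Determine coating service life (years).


Service life = thickness / degradation rate
Life = 234 / 22 = 10.6 years

10.6 years


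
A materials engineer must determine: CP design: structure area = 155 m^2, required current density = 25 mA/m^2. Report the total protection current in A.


I = area * current density, then convert mA → A (÷1000)
I = 155 * 25 / 1000 = 3.88 A

3.88 A


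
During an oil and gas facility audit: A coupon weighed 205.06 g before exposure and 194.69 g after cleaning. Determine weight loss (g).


Weight loss = initial − final
WL = 205.06 − 194.69 = 10.37 g

10.37 g


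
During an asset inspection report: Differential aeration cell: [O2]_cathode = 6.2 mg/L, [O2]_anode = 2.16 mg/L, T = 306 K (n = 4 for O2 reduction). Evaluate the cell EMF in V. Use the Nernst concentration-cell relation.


Apply the Nernst concentration-cell relation: E = (RT/nF)*ln(C_cathode/C_anode)
RT/nF = 8.314*306/(4*96485) = 0.00659192 V
ln(6.2/2.16) = 1.05444
E = 0.00659192 * 1.05444 = 0.00695 V

0.00695 V


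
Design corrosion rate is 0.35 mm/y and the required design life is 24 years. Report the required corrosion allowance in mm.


Corrosion allowance = CR × design life
CA = 0.35 * 24 = 8.4 mm

8.4 mm


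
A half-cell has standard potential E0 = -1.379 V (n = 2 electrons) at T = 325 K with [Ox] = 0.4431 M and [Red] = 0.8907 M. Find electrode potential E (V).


Apply the Nernst equation: E = E0 + (RT/nF)*ln([Ox]/[Red])
Step 1: RT/nF = 8.314*325/(2*96485) = 0.01400244 V
Step 2: [Ox]/[Red] = 0.4431/0.8907 = 0.497474
Step 3: ln(0.497474) = -0.698212
Step 4: correction = 0.01400244 * -0.698212 = -0.0098 V
E = -1.379 + -0.0098 = -1.3888 V

-1.3888 V


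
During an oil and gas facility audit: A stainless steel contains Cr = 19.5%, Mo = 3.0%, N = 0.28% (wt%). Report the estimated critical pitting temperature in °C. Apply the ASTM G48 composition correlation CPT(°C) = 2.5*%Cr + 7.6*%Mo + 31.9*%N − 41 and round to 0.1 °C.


Apply the ASTM G48 empirical CPT estimate: CPT(°C) = 2.5*%Cr + 7.6*%Mo + 31.9*%N − 41
2.5*19.5 = 48.75; 7.6*3.0 = 22.8; 31.9*0.28 = 8.932
CPT = 48.75 + 22.8 + 8.932 − 41 = 39.482 °C
Rounded to 0.1 °C: CPT ≈ 39.5 °C

39.5 °C


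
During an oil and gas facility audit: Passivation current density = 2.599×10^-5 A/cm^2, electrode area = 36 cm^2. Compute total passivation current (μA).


I = i_pass * A, then convert A → μA (×10^6)
I = 2.599×10^-5 * 36 * 10^6 = 935.64 μA

935.64 μA


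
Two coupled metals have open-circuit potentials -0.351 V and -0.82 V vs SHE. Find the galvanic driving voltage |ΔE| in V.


Driving voltage is the absolute potential difference.
|ΔE| = |-0.351 − (-0.82)| = 0.469 V

0.469 V


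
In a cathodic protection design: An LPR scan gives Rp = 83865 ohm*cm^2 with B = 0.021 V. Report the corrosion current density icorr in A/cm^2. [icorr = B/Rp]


Apply the Stern-Geary relation: icorr = B / Rp
icorr = 0.021 / 83865 = 2.504×10^-7 A/cm^2

2.504×10^-7 A/cm^2


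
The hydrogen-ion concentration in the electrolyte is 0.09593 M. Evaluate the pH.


pH = −log10[H+]
pH = −log10(0.09593) = 1.02

1.02


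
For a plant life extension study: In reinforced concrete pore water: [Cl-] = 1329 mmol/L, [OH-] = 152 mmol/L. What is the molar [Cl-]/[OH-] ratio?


Threshold parameter = [Cl-] / [OH-] (molar basis; both in mmol/L, so units cancel)
Ratio = 1329 / 152 = 8.74

8.74


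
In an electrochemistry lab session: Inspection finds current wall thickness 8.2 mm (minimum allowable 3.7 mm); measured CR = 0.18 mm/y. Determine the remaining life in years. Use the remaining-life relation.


Apply the remaining-life relation: RL = (t_current − t_min) / CR
RL = (8.2 − 3.7) / 0.18 = 4.5 / 0.18 = 25.0 years

25.0 years


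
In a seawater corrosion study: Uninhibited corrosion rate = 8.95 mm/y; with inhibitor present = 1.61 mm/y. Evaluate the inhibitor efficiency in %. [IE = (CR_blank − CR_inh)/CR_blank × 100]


Apply the inhibitor-efficiency definition: IE = (CR_blank − CR_inh)/CR_blank × 100
IE = (8.95 − 1.61) / 8.95 × 100
IE = 7.34 / 8.95 × 100 = 82.0 %

82.0 %


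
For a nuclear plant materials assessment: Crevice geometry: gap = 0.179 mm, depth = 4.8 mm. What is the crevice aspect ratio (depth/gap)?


Aspect ratio = depth / gap
Ratio = 4.8 / 0.179 = 26.8

26.8


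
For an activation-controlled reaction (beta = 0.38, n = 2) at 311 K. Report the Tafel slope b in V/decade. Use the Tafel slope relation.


Apply the Tafel slope relation: b = 2.303*R*T/(beta*n*F)
Numerator: 2.303 * 8.314 * 311 = 5954.76
Denominator: 0.38 * 2 * 96485 = 73328.6
b = 5954.76 / 73328.6 = 0.0812 V/decade

0.0812 V/decade


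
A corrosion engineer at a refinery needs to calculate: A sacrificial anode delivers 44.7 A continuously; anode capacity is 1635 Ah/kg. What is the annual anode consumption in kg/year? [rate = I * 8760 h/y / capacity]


Annual consumption = current * hours per year / capacity
Rate = 44.7 * 8760 / 1635 = 239.5 kg/year

239.5 kg/year


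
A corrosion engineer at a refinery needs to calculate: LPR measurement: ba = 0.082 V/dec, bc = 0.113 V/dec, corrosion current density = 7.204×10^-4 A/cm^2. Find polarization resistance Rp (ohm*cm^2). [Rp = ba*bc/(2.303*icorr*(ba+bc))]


Apply the Stern-Geary equation: Rp = ba*bc / (2.303*icorr*(ba+bc))
ba*bc = 0.082*0.113 = 0.009266
ba+bc = 0.195; 2.303*icorr*(ba+bc) = 2.303*7.204×10^-4*0.195 = 3.2352083×10^-4
Rp = 0.009266 / 3.2352083×10^-4 = 28.64 ohm*cm^2

28.64 ohm*cm^2


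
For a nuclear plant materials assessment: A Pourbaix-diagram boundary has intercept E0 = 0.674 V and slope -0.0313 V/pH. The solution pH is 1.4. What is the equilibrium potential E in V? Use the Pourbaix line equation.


Apply the Pourbaix line equation: E = E0 + slope*pH
E = 0.674 + (-0.0313)*1.4 = 0.674 + (-0.04382) = 0.63018 V
Rounded to 4 decimal places: E = 0.6302 V

0.6302 V


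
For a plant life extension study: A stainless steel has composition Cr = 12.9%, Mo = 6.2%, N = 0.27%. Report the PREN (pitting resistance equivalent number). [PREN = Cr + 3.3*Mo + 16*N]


Apply the PREN formula: PREN = Cr + 3.3*Mo + 16*N
PREN = 12.9 + 3.3*6.2 + 16*0.27
PREN = 12.9 + 20.46 + 4.32 = 37.68

37.68


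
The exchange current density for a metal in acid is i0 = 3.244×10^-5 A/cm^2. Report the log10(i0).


i0 = 3.244×10^-5 A/cm^2
log10(i0) = -4.489

-4.489


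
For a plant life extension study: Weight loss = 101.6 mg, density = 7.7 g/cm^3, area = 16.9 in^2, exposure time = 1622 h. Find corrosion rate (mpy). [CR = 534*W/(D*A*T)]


Apply the mpy weight-loss relation: CR = 534 * W / (D * A * T)
Numerator: 534 * 101.6 = 54254.4
Denominator: 7.7 * 16.9 * 1622 = 211070.86
CR = 54254.4 / 211070.86 = 0.257 mpy

0.257 mpy


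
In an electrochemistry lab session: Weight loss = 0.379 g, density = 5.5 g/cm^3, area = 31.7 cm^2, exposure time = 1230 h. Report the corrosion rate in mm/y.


Apply the mm/y weight-loss relation: CR = 87600 * W / (D * A * T)
Numerator: 87600 * 0.379 = 33200.4
Denominator: 5.5 * 31.7 * 1230 = 214450.5
CR = 33200.4 / 214450.5 = 0.15482 mm/y

0.15482 mm/y


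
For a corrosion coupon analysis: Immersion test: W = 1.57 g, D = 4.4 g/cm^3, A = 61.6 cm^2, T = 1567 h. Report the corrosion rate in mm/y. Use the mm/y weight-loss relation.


Apply the mm/y weight-loss relation: CR = 87600 * W / (D * A * T)
Numerator: 87600 * 1.57 = 137532.0
Denominator: 4.4 * 61.6 * 1567 = 424719.68
CR = 137532.0 / 424719.68 = 0.32382 mm/y

0.32382 mm/y


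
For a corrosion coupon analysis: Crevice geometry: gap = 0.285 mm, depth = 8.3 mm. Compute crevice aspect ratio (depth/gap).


Aspect ratio = depth / gap
Ratio = 8.3 / 0.285 = 29.1

29.1


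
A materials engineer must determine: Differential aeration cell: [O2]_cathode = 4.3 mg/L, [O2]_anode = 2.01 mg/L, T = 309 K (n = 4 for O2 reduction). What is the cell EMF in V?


Apply the Nernst concentration-cell relation: E = (RT/nF)*ln(C_cathode/C_anode)
RT/nF = 8.314*309/(4*96485) = 0.00665654 V
ln(4.3/2.01) = 0.76048
E = 0.00665654 * 0.76048 = 0.00506 V

0.00506 V


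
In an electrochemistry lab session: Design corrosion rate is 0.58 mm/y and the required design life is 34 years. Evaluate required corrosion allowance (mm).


Corrosion allowance = CR × design life
CA = 0.58 * 34 = 19.72 mm

19.72 mm


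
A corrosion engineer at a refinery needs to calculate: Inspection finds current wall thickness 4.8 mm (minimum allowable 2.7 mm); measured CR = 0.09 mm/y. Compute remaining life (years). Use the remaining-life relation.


Apply the remaining-life relation: RL = (t_current − t_min) / CR
RL = (4.8 − 2.7) / 0.09 = 2.1 / 0.09 = 23.3 years

23.3 years
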